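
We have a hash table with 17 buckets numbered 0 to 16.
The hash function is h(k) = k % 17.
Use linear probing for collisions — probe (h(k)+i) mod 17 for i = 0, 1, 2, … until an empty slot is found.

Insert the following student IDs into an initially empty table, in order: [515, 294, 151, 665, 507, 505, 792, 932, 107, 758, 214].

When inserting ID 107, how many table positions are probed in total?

3

Insert 515: h=5, slot 5 empty -> index 5.
Insert 294: h=5, slot 5 occupied -> index 6.
Insert 151: h=15, slot 15 empty -> index 15.
Insert 665: h=2, slot 2 empty -> index 2.
Insert 507: h=14, slot 14 empty -> index 14.
Insert 505: h=12, slot 12 empty -> index 12.
Insert 792: h=10, slot 10 empty -> index 10.
Insert 932: h=14, slots 14,15 occupied -> index 16.
Insert 107: h=5, slots 5,6 occupied -> index 7.
Insert 758: h=10, slot 10 occupied -> index 11.
Insert 214: h=10, slots 10,11,12 occupied -> index 13.
Table: [∅, ∅, 665, ∅, ∅, 515, 294, 107, ∅, ∅, 792, 758, 505, 214, 507, 151, 932]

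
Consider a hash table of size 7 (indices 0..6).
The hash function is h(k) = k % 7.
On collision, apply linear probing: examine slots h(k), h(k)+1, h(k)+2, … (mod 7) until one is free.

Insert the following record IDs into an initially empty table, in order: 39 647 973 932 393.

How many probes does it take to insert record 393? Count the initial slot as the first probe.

2

39: h=4 -> slot 4
647: h=3 -> slot 3
973: h=0 -> slot 0
932: h=1 -> slot 1
393: h=1, probe 1,2 -> slot 2
Table: [973, 932, 393, 647, 39, —, —]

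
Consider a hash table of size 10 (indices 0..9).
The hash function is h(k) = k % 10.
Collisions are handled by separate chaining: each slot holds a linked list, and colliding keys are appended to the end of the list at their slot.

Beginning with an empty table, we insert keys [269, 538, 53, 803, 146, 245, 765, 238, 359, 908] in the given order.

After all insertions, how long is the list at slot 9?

Insert 269: h=9, bucket 9 empty → new chain.
Insert 538: h=8, bucket 8 empty → new chain.
Insert 53: h=3, bucket 3 empty → new chain.
Insert 803: h=3, bucket 3 nonempty → append to chain.
Insert 146: h=6, bucket 6 empty → new chain.
Insert 245: h=5, bucket 5 empty → new chain.
Insert 765: h=5, bucket 5 nonempty → append to chain.
Insert 238: h=8, bucket 8 nonempty → append to chain.
Insert 359: h=9, bucket 9 nonempty → append to chain.
Insert 908: h=8, bucket 8 nonempty → append to chain.
Final buckets:
0: —
1: —
2: —
3: 53 -> 803
4: —
5: 245 -> 765
6: 146
7: —
8: 538 -> 238 -> 908
9: 269 -> 359

2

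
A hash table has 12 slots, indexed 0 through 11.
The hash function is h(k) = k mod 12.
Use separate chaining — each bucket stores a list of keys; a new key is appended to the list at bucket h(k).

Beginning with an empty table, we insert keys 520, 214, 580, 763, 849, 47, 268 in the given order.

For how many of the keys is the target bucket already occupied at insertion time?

2

520 -> bucket 4
214 -> bucket 10
580 -> bucket 4 (collision)
763 -> bucket 7
849 -> bucket 9
47 -> bucket 11
268 -> bucket 4 (collision)
Final buckets:
0: —
1: —
2: —
3: —
4: 520 -> 580 -> 268
5: —
6: —
7: 763
8: —
9: 849
10: 214
11: 47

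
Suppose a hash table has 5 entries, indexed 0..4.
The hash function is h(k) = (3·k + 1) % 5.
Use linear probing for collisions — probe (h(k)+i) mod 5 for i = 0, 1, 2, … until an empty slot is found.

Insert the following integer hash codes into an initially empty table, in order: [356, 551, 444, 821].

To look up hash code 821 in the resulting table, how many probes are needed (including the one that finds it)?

356 hashes to 4; slot 4 is free => place at 4.
551 hashes to 4; 4 taken => place at 0.
444 hashes to 3; slot 3 is free => place at 3.
821 hashes to 4; 4,0 taken => place at 1.
Table: [551, 821, ∅, 444, 356]
Lookup 821: h=4, probe 4,0,1 → found at 1.

3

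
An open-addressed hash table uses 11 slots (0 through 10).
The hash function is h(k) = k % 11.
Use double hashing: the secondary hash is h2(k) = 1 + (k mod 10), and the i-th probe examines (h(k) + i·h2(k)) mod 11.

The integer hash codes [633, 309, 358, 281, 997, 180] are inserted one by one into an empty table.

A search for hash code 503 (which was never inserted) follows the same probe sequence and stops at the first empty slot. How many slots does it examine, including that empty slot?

4

Insert 633: h=6, slot 6 empty → index 6.
Insert 309: h=1, slot 1 empty → index 1.
Insert 358: h=6, h2=9, slot 6 occupied → index 4.
Insert 281: h=6, h2=2, slot 6 occupied → index 8.
Insert 997: h=7, slot 7 empty → index 7.
Insert 180: h=4, h2=1, slot 4 occupied → index 5.
Table: [—, 309, —, —, 358, 180, 633, 997, 281, —, —]
Lookup 503: h=8, h2=4, probe 8,1,5,9 → slot 9 empty, not found.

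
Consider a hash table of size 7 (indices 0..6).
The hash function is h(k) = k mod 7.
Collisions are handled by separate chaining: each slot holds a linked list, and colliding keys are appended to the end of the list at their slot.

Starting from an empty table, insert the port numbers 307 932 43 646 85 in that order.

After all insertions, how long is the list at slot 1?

3

Insert 307: h=6, bucket 6 empty → new chain.
Insert 932: h=1, bucket 1 empty → new chain.
Insert 43: h=1, bucket 1 nonempty → append to chain.
Insert 646: h=2, bucket 2 empty → new chain.
Insert 85: h=1, bucket 1 nonempty → append to chain.
Final buckets:
0: —
1: 932 -> 43 -> 85
2: 646
3: —
4: —
5: —
6: 307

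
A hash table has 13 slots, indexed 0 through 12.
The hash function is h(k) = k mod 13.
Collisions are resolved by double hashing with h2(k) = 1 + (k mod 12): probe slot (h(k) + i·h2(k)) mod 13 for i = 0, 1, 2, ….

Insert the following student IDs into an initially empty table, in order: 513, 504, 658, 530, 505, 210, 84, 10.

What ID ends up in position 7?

84

513: h=6 → slot 6
504: h=10 → slot 10
658: h=8 → slot 8
530: h=10, h2=3, probe 10,0 → slot 0
505: h=11 → slot 11
210: h=2 → slot 2
84: h=6, h2=1, probe 6,7 → slot 7
10: h=10, h2=11, probe 10,8,6,4 → slot 4
Table: [530, ., 210, ., 10, ., 513, 84, 658, ., 504, 505, .]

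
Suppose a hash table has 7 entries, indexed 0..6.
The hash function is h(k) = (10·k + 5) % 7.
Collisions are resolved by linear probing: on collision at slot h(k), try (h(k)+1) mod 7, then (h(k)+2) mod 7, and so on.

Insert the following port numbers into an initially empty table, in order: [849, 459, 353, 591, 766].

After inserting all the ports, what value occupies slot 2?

849 hashes to 4; slot 4 is free → place at 4.
459 hashes to 3; slot 3 is free → place at 3.
353 hashes to 0; slot 0 is free → place at 0.
591 hashes to 0; 0 taken → place at 1.
766 hashes to 0; 0,1 taken → place at 2.
Table: [353, 591, 766, 459, 849, —, —]

766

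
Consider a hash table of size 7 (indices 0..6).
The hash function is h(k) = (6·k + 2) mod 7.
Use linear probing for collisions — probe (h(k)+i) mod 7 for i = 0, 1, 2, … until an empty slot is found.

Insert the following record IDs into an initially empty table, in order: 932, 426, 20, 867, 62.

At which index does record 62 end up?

6

932 hashes to 1; slot 1 is free -> place at 1.
426 hashes to 3; slot 3 is free -> place at 3.
20 hashes to 3; 3 taken -> place at 4.
867 hashes to 3; 3,4 taken -> place at 5.
62 hashes to 3; 3,4,5 taken -> place at 6.
Table: [_, 932, _, 426, 20, 867, 62]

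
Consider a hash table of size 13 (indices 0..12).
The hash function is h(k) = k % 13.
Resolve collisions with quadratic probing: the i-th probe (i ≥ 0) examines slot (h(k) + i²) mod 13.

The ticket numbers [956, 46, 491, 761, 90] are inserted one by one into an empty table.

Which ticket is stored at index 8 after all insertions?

46

Insert 956: h=7, slot 7 empty → index 7.
Insert 46: h=7, slot 7 occupied → index 8.
Insert 491: h=10, slot 10 empty → index 10.
Insert 761: h=7, slots 7,8 occupied → index 11.
Insert 90: h=12, slot 12 empty → index 12.
Table: [., ., ., ., ., ., ., 956, 46, ., 491, 761, 90]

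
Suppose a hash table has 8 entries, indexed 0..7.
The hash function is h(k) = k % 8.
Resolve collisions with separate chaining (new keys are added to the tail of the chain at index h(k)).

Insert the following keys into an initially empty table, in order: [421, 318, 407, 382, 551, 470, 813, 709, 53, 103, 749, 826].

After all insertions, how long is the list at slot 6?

3

Insert 421: h=5, bucket 5 empty → new chain.
Insert 318: h=6, bucket 6 empty → new chain.
Insert 407: h=7, bucket 7 empty → new chain.
Insert 382: h=6, bucket 6 nonempty → append to chain.
Insert 551: h=7, bucket 7 nonempty → append to chain.
Insert 470: h=6, bucket 6 nonempty → append to chain.
Insert 813: h=5, bucket 5 nonempty → append to chain.
Insert 709: h=5, bucket 5 nonempty → append to chain.
Insert 53: h=5, bucket 5 nonempty → append to chain.
Insert 103: h=7, bucket 7 nonempty → append to chain.
Insert 749: h=5, bucket 5 nonempty → append to chain.
Insert 826: h=2, bucket 2 empty → new chain.
Final buckets:
0: —
1: —
2: 826
3: —
4: —
5: 421 -> 813 -> 709 -> 53 -> 749
6: 318 -> 382 -> 470
7: 407 -> 551 -> 103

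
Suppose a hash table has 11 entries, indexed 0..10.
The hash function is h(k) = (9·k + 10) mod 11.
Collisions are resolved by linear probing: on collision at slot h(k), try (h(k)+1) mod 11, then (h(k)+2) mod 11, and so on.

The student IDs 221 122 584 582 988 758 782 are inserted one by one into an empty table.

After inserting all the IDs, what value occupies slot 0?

221: h=8 => slot 8
122: h=8, probe 8,9 => slot 9
584: h=8, probe 8,9,10 => slot 10
582: h=1 => slot 1
988: h=3 => slot 3
758: h=1, probe 1,2 => slot 2
782: h=8, probe 8,9,10,0 => slot 0
Table: [782, 582, 758, 988, ∅, ∅, ∅, ∅, 221, 122, 584]

782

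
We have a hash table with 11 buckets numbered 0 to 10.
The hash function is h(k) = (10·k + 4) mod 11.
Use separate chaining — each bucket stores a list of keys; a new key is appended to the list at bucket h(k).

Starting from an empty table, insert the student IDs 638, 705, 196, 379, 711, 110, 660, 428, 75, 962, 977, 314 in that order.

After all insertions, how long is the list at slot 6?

3

638 -> bucket 4
705 -> bucket 3
196 -> bucket 6
379 -> bucket 10
711 -> bucket 8
110 -> bucket 4 (collision)
660 -> bucket 4 (collision)
428 -> bucket 5
75 -> bucket 6 (collision)
962 -> bucket 10 (collision)
977 -> bucket 6 (collision)
314 -> bucket 9
Final buckets:
0: ∅
1: ∅
2: ∅
3: 705
4: 638 -> 110 -> 660
5: 428
6: 196 -> 75 -> 977
7: ∅
8: 711
9: 314
10: 379 -> 962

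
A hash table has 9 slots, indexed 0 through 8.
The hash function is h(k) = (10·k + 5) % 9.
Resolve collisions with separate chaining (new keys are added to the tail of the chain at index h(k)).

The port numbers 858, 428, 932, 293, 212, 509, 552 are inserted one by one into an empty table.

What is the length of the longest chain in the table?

5

858 -> bucket 8
428 -> bucket 1
932 -> bucket 1 (collision)
293 -> bucket 1 (collision)
212 -> bucket 1 (collision)
509 -> bucket 1 (collision)
552 -> bucket 8 (collision)
Final buckets:
0: .
1: 428 -> 932 -> 293 -> 212 -> 509
2: .
3: .
4: .
5: .
6: .
7: .
8: 858 -> 552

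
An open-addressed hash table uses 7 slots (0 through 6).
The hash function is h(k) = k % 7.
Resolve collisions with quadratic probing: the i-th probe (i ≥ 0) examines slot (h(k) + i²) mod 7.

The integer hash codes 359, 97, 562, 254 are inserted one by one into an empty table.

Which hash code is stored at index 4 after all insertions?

359 hashes to 2; slot 2 is free => place at 2.
97 hashes to 6; slot 6 is free => place at 6.
562 hashes to 2; 2 taken => place at 3.
254 hashes to 2; 2,3,6 taken => place at 4.
Table: [-, -, 359, 562, 254, -, 97]

254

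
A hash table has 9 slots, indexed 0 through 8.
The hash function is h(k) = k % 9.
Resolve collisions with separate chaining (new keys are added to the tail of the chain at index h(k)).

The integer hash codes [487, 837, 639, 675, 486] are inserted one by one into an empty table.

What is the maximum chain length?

487 -> bucket 1
837 -> bucket 0
639 -> bucket 0 (collision)
675 -> bucket 0 (collision)
486 -> bucket 0 (collision)
Final buckets:
0: 837 -> 639 -> 675 -> 486
1: 487
2: ∅
3: ∅
4: ∅
5: ∅
6: ∅
7: ∅
8: ∅

4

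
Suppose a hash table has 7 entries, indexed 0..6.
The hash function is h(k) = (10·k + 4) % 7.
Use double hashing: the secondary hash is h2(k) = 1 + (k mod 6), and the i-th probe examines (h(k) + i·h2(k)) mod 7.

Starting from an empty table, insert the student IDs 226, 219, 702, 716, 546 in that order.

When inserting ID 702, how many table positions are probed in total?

226: h=3 => slot 3
219: h=3, h2=4, probe 3,0 => slot 0
702: h=3, h2=1, probe 3,4 => slot 4
716: h=3, h2=3, probe 3,6 => slot 6
546: h=4, h2=1, probe 4,5 => slot 5
Table: [219, ., ., 226, 702, 546, 716]

2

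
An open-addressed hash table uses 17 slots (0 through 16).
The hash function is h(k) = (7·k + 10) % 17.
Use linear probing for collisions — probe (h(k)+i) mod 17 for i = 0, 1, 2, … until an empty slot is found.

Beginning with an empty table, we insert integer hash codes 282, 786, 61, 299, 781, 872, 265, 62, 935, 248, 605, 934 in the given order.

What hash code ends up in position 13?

61

282: h=12 -> slot 12
786: h=4 -> slot 4
61: h=12, probe 12,13 -> slot 13
299: h=12, probe 12,13,14 -> slot 14
781: h=3 -> slot 3
872: h=11 -> slot 11
265: h=12, probe 12,13,14,15 -> slot 15
62: h=2 -> slot 2
935: h=10 -> slot 10
248: h=12, probe 12,13,14,15,16 -> slot 16
605: h=12, probe 12,13,14,15,16,0 -> slot 0
934: h=3, probe 3,4,5 -> slot 5
Table: [605, ∅, 62, 781, 786, 934, ∅, ∅, ∅, ∅, 935, 872, 282, 61, 299, 265, 248]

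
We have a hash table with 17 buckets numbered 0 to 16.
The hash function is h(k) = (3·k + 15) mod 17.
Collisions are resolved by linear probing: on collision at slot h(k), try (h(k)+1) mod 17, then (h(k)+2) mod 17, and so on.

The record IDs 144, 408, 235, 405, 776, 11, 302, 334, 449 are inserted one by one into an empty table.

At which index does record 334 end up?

144: h=5 -> slot 5
408: h=15 -> slot 15
235: h=6 -> slot 6
405: h=6, probe 6,7 -> slot 7
776: h=14 -> slot 14
11: h=14, probe 14,15,16 -> slot 16
302: h=3 -> slot 3
334: h=14, probe 14,15,16,0 -> slot 0
449: h=2 -> slot 2
Table: [334, ∅, 449, 302, ∅, 144, 235, 405, ∅, ∅, ∅, ∅, ∅, ∅, 776, 408, 11]

0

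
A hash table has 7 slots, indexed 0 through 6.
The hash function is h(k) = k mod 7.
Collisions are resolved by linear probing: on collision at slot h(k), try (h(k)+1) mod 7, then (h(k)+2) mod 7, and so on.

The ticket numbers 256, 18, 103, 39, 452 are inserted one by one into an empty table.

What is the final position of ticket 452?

Insert 256: h=4, slot 4 empty -> index 4.
Insert 18: h=4, slot 4 occupied -> index 5.
Insert 103: h=5, slot 5 occupied -> index 6.
Insert 39: h=4, slots 4,5,6 occupied -> index 0.
Insert 452: h=4, slots 4,5,6,0 occupied -> index 1.
Table: [39, 452, _, _, 256, 18, 103]

1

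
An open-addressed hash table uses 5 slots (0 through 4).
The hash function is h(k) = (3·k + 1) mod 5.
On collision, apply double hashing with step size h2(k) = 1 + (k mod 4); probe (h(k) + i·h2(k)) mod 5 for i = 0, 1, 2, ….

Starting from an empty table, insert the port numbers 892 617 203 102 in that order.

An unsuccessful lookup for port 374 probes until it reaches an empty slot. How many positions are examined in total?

Insert 892: h=2, slot 2 empty → index 2.
Insert 617: h=2, h2=2, slot 2 occupied → index 4.
Insert 203: h=0, slot 0 empty → index 0.
Insert 102: h=2, h2=3, slots 2,0 occupied → index 3.
Table: [203, _, 892, 102, 617]
Lookup 374: h=3, h2=3, probe 3,1 → slot 1 empty, not found.

2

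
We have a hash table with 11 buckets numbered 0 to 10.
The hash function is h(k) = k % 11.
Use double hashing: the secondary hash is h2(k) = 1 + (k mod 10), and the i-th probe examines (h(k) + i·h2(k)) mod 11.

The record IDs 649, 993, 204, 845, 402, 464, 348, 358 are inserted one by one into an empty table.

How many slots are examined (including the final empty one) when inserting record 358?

Insert 649: h=0, slot 0 empty => index 0.
Insert 993: h=3, slot 3 empty => index 3.
Insert 204: h=6, slot 6 empty => index 6.
Insert 845: h=9, slot 9 empty => index 9.
Insert 402: h=6, h2=3, slots 6,9 occupied => index 1.
Insert 464: h=2, slot 2 empty => index 2.
Insert 348: h=7, slot 7 empty => index 7.
Insert 358: h=6, h2=9, slot 6 occupied => index 4.
Table: [649, 402, 464, 993, 358, ∅, 204, 348, ∅, 845, ∅]

2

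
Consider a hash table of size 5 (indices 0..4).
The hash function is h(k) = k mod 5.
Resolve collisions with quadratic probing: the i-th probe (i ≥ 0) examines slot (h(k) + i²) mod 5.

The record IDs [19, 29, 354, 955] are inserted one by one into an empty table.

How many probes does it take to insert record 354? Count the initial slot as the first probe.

Insert 19: h=4, slot 4 empty → index 4.
Insert 29: h=4, slot 4 occupied → index 0.
Insert 354: h=4, slots 4,0 occupied → index 3.
Insert 955: h=0, slot 0 occupied → index 1.
Table: [29, 955, _, 354, 19]

3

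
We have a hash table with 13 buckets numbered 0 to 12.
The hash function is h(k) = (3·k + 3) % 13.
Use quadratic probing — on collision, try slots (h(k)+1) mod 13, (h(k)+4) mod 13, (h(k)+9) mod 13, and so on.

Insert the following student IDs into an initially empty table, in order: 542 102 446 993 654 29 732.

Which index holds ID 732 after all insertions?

6

Insert 542: h=4, slot 4 empty → index 4.
Insert 102: h=10, slot 10 empty → index 10.
Insert 446: h=2, slot 2 empty → index 2.
Insert 993: h=5, slot 5 empty → index 5.
Insert 654: h=2, slot 2 occupied → index 3.
Insert 29: h=12, slot 12 empty → index 12.
Insert 732: h=2, slots 2,3 occupied → index 6.
Table: [_, _, 446, 654, 542, 993, 732, _, _, _, 102, _, 29]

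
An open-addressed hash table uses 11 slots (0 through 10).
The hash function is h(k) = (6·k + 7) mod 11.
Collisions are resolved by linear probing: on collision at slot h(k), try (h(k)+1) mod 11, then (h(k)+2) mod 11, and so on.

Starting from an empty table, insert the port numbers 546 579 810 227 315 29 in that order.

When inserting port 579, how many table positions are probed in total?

546 hashes to 5; slot 5 is free -> place at 5.
579 hashes to 5; 5 taken -> place at 6.
810 hashes to 5; 5,6 taken -> place at 7.
227 hashes to 5; 5,6,7 taken -> place at 8.
315 hashes to 5; 5,6,7,8 taken -> place at 9.
29 hashes to 5; 5,6,7,8,9 taken -> place at 10.
Table: [., ., ., ., ., 546, 579, 810, 227, 315, 29]

2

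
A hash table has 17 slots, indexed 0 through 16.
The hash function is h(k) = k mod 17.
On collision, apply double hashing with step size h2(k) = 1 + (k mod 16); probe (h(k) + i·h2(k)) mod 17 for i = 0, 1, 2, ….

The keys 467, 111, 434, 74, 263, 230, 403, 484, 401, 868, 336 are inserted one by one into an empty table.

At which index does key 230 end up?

Insert 467: h=8, slot 8 empty -> index 8.
Insert 111: h=9, slot 9 empty -> index 9.
Insert 434: h=9, h2=3, slot 9 occupied -> index 12.
Insert 74: h=6, slot 6 empty -> index 6.
Insert 263: h=8, h2=8, slot 8 occupied -> index 16.
Insert 230: h=9, h2=7, slots 9,16,6 occupied -> index 13.
Insert 403: h=12, h2=4, slots 12,16 occupied -> index 3.
Insert 484: h=8, h2=5, slots 8,13 occupied -> index 1.
Insert 401: h=10, slot 10 empty -> index 10.
Insert 868: h=1, h2=5, slots 1,6 occupied -> index 11.
Insert 336: h=13, h2=1, slot 13 occupied -> index 14.
Table: [., 484, ., 403, ., ., 74, ., 467, 111, 401, 868, 434, 230, 336, ., 263]

13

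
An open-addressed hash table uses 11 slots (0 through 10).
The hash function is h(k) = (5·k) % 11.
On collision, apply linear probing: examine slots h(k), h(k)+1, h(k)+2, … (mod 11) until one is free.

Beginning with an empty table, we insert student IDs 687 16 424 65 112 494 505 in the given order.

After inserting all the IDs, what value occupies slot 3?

687: h=3 → slot 3
16: h=3, probe 3,4 → slot 4
424: h=8 → slot 8
65: h=6 → slot 6
112: h=10 → slot 10
494: h=6, probe 6,7 → slot 7
505: h=6, probe 6,7,8,9 → slot 9
Table: [—, —, —, 687, 16, —, 65, 494, 424, 505, 112]

687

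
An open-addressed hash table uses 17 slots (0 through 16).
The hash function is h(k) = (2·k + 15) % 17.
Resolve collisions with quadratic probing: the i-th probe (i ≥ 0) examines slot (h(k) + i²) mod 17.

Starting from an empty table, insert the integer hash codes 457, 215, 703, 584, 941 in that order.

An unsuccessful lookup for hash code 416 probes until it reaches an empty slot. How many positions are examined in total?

Insert 457: h=11, slot 11 empty → index 11.
Insert 215: h=3, slot 3 empty → index 3.
Insert 703: h=10, slot 10 empty → index 10.
Insert 584: h=10, slots 10,11 occupied → index 14.
Insert 941: h=10, slots 10,11,14 occupied → index 2.
Table: [_, _, 941, 215, _, _, _, _, _, _, 703, 457, _, _, 584, _, _]
Lookup 416: h=14, probe 14,15 → slot 15 empty, not found.

2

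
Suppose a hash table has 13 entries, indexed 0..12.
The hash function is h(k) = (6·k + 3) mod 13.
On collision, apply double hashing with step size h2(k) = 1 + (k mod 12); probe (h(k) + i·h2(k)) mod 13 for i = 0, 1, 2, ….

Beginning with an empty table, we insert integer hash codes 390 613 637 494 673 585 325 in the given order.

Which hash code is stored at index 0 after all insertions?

585

Insert 390: h=3, slot 3 empty => index 3.
Insert 613: h=2, slot 2 empty => index 2.
Insert 637: h=3, h2=2, slot 3 occupied => index 5.
Insert 494: h=3, h2=3, slot 3 occupied => index 6.
Insert 673: h=11, slot 11 empty => index 11.
Insert 585: h=3, h2=10, slot 3 occupied => index 0.
Insert 325: h=3, h2=2, slots 3,5 occupied => index 7.
Table: [585, ., 613, 390, ., 637, 494, 325, ., ., ., 673, .]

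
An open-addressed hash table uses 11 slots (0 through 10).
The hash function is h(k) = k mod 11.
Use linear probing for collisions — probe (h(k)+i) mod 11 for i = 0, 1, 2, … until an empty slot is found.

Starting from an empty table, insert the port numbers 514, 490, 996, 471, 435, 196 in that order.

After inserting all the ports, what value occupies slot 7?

514 hashes to 8; slot 8 is free → place at 8.
490 hashes to 6; slot 6 is free → place at 6.
996 hashes to 6; 6 taken → place at 7.
471 hashes to 9; slot 9 is free → place at 9.
435 hashes to 6; 6,7,8,9 taken → place at 10.
196 hashes to 9; 9,10 taken → place at 0.
Table: [196, —, —, —, —, —, 490, 996, 514, 471, 435]

996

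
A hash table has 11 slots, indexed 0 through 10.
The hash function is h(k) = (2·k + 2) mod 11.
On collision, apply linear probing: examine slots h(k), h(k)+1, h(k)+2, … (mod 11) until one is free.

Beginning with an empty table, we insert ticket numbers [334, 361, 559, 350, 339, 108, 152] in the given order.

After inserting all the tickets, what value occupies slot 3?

108

Insert 334: h=10, slot 10 empty -> index 10.
Insert 361: h=9, slot 9 empty -> index 9.
Insert 559: h=9, slots 9,10 occupied -> index 0.
Insert 350: h=9, slots 9,10,0 occupied -> index 1.
Insert 339: h=9, slots 9,10,0,1 occupied -> index 2.
Insert 108: h=9, slots 9,10,0,1,2 occupied -> index 3.
Insert 152: h=9, slots 9,10,0,1,2,3 occupied -> index 4.
Table: [559, 350, 339, 108, 152, ., ., ., ., 361, 334]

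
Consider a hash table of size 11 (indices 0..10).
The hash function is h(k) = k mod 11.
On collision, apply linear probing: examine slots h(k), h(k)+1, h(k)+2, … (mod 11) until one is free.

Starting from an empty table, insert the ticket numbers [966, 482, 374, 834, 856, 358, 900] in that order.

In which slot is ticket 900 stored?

966: h=9 -> slot 9
482: h=9, probe 9,10 -> slot 10
374: h=0 -> slot 0
834: h=9, probe 9,10,0,1 -> slot 1
856: h=9, probe 9,10,0,1,2 -> slot 2
358: h=6 -> slot 6
900: h=9, probe 9,10,0,1,2,3 -> slot 3
Table: [374, 834, 856, 900, ., ., 358, ., ., 966, 482]

3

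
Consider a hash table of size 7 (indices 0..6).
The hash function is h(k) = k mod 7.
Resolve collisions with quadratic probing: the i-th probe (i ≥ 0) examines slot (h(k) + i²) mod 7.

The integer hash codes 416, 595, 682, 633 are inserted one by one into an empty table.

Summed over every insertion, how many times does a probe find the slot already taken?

4

416 hashes to 3; slot 3 is free → place at 3.
595 hashes to 0; slot 0 is free → place at 0.
682 hashes to 3; 3 taken → place at 4.
633 hashes to 3; 3,4,0 taken → place at 5.
Table: [595, _, _, 416, 682, 633, _]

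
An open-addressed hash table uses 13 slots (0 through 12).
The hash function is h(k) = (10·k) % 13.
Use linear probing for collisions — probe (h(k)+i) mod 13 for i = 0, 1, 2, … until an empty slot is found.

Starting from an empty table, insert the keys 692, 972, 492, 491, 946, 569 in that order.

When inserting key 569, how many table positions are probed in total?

4

692: h=4 -> slot 4
972: h=9 -> slot 9
492: h=6 -> slot 6
491: h=9, probe 9,10 -> slot 10
946: h=9, probe 9,10,11 -> slot 11
569: h=9, probe 9,10,11,12 -> slot 12
Table: [∅, ∅, ∅, ∅, 692, ∅, 492, ∅, ∅, 972, 491, 946, 569]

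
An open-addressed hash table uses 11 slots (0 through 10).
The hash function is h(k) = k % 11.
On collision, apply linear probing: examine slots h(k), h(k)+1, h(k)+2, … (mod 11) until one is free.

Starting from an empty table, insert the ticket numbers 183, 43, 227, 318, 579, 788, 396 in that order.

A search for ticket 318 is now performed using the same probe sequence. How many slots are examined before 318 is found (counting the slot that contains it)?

2

Insert 183: h=7, slot 7 empty -> index 7.
Insert 43: h=10, slot 10 empty -> index 10.
Insert 227: h=7, slot 7 occupied -> index 8.
Insert 318: h=10, slot 10 occupied -> index 0.
Insert 579: h=7, slots 7,8 occupied -> index 9.
Insert 788: h=7, slots 7,8,9,10,0 occupied -> index 1.
Insert 396: h=0, slots 0,1 occupied -> index 2.
Table: [318, 788, 396, _, _, _, _, 183, 227, 579, 43]
Lookup 318: h=10, probe 10,0 → found at 0.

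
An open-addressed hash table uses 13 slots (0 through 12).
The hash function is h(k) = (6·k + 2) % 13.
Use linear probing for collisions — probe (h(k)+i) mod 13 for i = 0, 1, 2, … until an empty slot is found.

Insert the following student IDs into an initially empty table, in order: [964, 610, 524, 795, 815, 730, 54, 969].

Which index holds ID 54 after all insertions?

5

Insert 964: h=1, slot 1 empty → index 1.
Insert 610: h=9, slot 9 empty → index 9.
Insert 524: h=0, slot 0 empty → index 0.
Insert 795: h=1, slot 1 occupied → index 2.
Insert 815: h=4, slot 4 empty → index 4.
Insert 730: h=1, slots 1,2 occupied → index 3.
Insert 54: h=1, slots 1,2,3,4 occupied → index 5.
Insert 969: h=5, slot 5 occupied → index 6.
Table: [524, 964, 795, 730, 815, 54, 969, _, _, 610, _, _, _]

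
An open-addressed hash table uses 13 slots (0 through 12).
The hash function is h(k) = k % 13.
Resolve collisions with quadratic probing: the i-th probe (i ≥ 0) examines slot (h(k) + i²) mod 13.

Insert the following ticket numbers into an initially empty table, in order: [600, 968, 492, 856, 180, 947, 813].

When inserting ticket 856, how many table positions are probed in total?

600 hashes to 2; slot 2 is free => place at 2.
968 hashes to 6; slot 6 is free => place at 6.
492 hashes to 11; slot 11 is free => place at 11.
856 hashes to 11; 11 taken => place at 12.
180 hashes to 11; 11,12,2 taken => place at 7.
947 hashes to 11; 11,12,2,7 taken => place at 1.
813 hashes to 7; 7 taken => place at 8.
Table: [_, 947, 600, _, _, _, 968, 180, 813, _, _, 492, 856]

2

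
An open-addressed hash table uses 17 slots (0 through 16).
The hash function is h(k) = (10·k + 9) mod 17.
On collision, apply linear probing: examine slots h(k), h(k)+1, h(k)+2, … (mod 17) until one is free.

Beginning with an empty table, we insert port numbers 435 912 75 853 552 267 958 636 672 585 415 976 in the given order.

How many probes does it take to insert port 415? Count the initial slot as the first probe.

5

435 hashes to 7; slot 7 is free → place at 7.
912 hashes to 0; slot 0 is free → place at 0.
75 hashes to 11; slot 11 is free → place at 11.
853 hashes to 5; slot 5 is free → place at 5.
552 hashes to 4; slot 4 is free → place at 4.
267 hashes to 10; slot 10 is free → place at 10.
958 hashes to 1; slot 1 is free → place at 1.
636 hashes to 11; 11 taken → place at 12.
672 hashes to 14; slot 14 is free → place at 14.
585 hashes to 11; 11,12 taken → place at 13.
415 hashes to 11; 11,12,13,14 taken → place at 15.
976 hashes to 11; 11,12,13,14,15 taken → place at 16.
Table: [912, 958, ∅, ∅, 552, 853, ∅, 435, ∅, ∅, 267, 75, 636, 585, 672, 415, 976]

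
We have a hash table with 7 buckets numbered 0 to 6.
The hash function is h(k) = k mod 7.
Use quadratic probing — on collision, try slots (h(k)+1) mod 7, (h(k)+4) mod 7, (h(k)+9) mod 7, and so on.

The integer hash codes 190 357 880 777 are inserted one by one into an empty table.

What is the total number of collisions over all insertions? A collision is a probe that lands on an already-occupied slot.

190 hashes to 1; slot 1 is free -> place at 1.
357 hashes to 0; slot 0 is free -> place at 0.
880 hashes to 5; slot 5 is free -> place at 5.
777 hashes to 0; 0,1 taken -> place at 4.
Table: [357, 190, ∅, ∅, 777, 880, ∅]

2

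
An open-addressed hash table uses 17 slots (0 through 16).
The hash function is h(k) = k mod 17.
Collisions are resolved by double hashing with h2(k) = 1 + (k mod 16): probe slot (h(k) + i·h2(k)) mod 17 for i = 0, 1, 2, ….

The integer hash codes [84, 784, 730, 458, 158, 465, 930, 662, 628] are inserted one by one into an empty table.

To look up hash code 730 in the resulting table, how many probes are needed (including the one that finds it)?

84: h=16 → slot 16
784: h=2 → slot 2
730: h=16, h2=11, probe 16,10 → slot 10
458: h=16, h2=11, probe 16,10,4 → slot 4
158: h=5 → slot 5
465: h=6 → slot 6
930: h=12 → slot 12
662: h=16, h2=7, probe 16,6,13 → slot 13
628: h=16, h2=5, probe 16,4,9 → slot 9
Table: [-, -, 784, -, 458, 158, 465, -, -, 628, 730, -, 930, 662, -, -, 84]
Lookup 730: h=16, h2=11, probe 16,10 → found at 10.

2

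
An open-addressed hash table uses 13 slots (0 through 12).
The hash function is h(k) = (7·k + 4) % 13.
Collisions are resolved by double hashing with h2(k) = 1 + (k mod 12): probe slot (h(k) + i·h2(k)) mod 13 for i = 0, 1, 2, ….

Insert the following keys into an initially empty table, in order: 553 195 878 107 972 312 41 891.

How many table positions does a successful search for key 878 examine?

3

Insert 553: h=1, slot 1 empty → index 1.
Insert 195: h=4, slot 4 empty → index 4.
Insert 878: h=1, h2=3, slots 1,4 occupied → index 7.
Insert 107: h=12, slot 12 empty → index 12.
Insert 972: h=9, slot 9 empty → index 9.
Insert 312: h=4, h2=1, slot 4 occupied → index 5.
Insert 41: h=5, h2=6, slot 5 occupied → index 11.
Insert 891: h=1, h2=4, slots 1,5,9 occupied → index 0.
Table: [891, 553, ., ., 195, 312, ., 878, ., 972, ., 41, 107]
Lookup 878: h=1, h2=3, probe 1,4,7 → found at 7.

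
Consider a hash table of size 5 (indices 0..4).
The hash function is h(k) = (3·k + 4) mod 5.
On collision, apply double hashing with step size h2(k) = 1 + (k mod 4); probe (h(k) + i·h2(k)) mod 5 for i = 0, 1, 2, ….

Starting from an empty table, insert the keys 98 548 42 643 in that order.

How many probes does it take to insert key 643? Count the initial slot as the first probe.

98: h=3 -> slot 3
548: h=3, h2=1, probe 3,4 -> slot 4
42: h=0 -> slot 0
643: h=3, h2=4, probe 3,2 -> slot 2
Table: [42, _, 643, 98, 548]

2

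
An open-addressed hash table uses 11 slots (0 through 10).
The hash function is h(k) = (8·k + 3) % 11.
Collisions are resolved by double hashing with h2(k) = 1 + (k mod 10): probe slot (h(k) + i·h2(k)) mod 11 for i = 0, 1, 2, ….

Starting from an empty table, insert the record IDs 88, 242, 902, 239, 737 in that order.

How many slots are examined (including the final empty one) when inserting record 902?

3

88: h=3 → slot 3
242: h=3, h2=3, probe 3,6 → slot 6
902: h=3, h2=3, probe 3,6,9 → slot 9
239: h=1 → slot 1
737: h=3, h2=8, probe 3,0 → slot 0
Table: [737, 239, ∅, 88, ∅, ∅, 242, ∅, ∅, 902, ∅]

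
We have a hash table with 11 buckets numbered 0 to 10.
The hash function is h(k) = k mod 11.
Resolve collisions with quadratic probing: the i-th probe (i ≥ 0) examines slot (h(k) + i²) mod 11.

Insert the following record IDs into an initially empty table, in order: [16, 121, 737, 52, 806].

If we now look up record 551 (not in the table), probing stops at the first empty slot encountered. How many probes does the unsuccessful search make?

2

Insert 16: h=5, slot 5 empty → index 5.
Insert 121: h=0, slot 0 empty → index 0.
Insert 737: h=0, slot 0 occupied → index 1.
Insert 52: h=8, slot 8 empty → index 8.
Insert 806: h=3, slot 3 empty → index 3.
Table: [121, 737, ., 806, ., 16, ., ., 52, ., .]
Lookup 551: h=1, probe 1,2 → slot 2 empty, not found.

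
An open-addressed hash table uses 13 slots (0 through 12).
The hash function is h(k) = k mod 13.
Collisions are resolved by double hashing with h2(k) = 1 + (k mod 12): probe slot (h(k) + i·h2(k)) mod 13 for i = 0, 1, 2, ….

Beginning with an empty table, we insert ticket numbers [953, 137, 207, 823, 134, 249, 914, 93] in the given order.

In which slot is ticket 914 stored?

0

953 hashes to 4; slot 4 is free => place at 4.
137 hashes to 7; slot 7 is free => place at 7.
207 hashes to 12; slot 12 is free => place at 12.
823 hashes to 4, h2=8; 4,12,7 taken => place at 2.
134 hashes to 4, h2=3; 4,7 taken => place at 10.
249 hashes to 2, h2=10; 2,12 taken => place at 9.
914 hashes to 4, h2=3; 4,7,10 taken => place at 0.
93 hashes to 2, h2=10; 2,12,9 taken => place at 6.
Table: [914, -, 823, -, 953, -, 93, 137, -, 249, 134, -, 207]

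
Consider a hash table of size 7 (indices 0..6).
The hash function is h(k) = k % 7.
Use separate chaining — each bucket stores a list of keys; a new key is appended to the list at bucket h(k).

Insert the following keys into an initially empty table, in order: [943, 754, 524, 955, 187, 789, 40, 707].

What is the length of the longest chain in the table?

5

943 -> bucket 5
754 -> bucket 5 (collision)
524 -> bucket 6
955 -> bucket 3
187 -> bucket 5 (collision)
789 -> bucket 5 (collision)
40 -> bucket 5 (collision)
707 -> bucket 0
Final buckets:
0: 707
1: _
2: _
3: 955
4: _
5: 943 -> 754 -> 187 -> 789 -> 40
6: 524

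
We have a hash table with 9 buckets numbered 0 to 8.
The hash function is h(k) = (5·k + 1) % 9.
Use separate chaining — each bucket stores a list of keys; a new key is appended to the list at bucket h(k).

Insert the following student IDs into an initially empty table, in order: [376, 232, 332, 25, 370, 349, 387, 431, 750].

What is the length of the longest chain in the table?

4

376 -> bucket 0
232 -> bucket 0 (collision)
332 -> bucket 5
25 -> bucket 0 (collision)
370 -> bucket 6
349 -> bucket 0 (collision)
387 -> bucket 1
431 -> bucket 5 (collision)
750 -> bucket 7
Final buckets:
0: 376 -> 232 -> 25 -> 349
1: 387
2: ∅
3: ∅
4: ∅
5: 332 -> 431
6: 370
7: 750
8: ∅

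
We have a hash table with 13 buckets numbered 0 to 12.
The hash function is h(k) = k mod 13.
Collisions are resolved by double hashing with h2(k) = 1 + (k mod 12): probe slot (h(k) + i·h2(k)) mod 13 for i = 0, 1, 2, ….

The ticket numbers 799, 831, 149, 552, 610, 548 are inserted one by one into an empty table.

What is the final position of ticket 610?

799: h=6 => slot 6
831: h=12 => slot 12
149: h=6, h2=6, probe 6,12,5 => slot 5
552: h=6, h2=1, probe 6,7 => slot 7
610: h=12, h2=11, probe 12,10 => slot 10
548: h=2 => slot 2
Table: [∅, ∅, 548, ∅, ∅, 149, 799, 552, ∅, ∅, 610, ∅, 831]

10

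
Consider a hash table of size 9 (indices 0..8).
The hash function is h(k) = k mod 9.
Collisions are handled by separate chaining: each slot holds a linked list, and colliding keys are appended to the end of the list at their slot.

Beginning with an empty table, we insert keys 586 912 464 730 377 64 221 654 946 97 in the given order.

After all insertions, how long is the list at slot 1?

586 → bucket 1
912 → bucket 3
464 → bucket 5
730 → bucket 1 (collision)
377 → bucket 8
64 → bucket 1 (collision)
221 → bucket 5 (collision)
654 → bucket 6
946 → bucket 1 (collision)
97 → bucket 7
Final buckets:
0: -
1: 586 -> 730 -> 64 -> 946
2: -
3: 912
4: -
5: 464 -> 221
6: 654
7: 97
8: 377

4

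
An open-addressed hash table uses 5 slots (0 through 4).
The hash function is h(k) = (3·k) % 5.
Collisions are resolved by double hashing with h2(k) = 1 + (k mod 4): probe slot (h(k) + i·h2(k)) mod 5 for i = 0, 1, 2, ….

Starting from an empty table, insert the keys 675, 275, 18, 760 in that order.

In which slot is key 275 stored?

4

Insert 675: h=0, slot 0 empty -> index 0.
Insert 275: h=0, h2=4, slot 0 occupied -> index 4.
Insert 18: h=4, h2=3, slot 4 occupied -> index 2.
Insert 760: h=0, h2=1, slot 0 occupied -> index 1.
Table: [675, 760, 18, -, 275]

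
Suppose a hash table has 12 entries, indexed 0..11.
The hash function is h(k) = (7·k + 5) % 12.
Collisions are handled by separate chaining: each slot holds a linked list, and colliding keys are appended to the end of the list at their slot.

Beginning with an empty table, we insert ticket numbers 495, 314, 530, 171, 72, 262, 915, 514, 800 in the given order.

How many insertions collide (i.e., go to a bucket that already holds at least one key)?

4

495 -> bucket 2
314 -> bucket 7
530 -> bucket 7 (collision)
171 -> bucket 2 (collision)
72 -> bucket 5
262 -> bucket 3
915 -> bucket 2 (collision)
514 -> bucket 3 (collision)
800 -> bucket 1
Final buckets:
0: —
1: 800
2: 495 -> 171 -> 915
3: 262 -> 514
4: —
5: 72
6: —
7: 314 -> 530
8: —
9: —
10: —
11: —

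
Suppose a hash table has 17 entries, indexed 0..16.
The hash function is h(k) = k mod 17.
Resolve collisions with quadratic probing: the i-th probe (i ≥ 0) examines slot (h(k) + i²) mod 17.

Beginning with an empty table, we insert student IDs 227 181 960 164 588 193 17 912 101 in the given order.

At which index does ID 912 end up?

15

227 hashes to 6; slot 6 is free -> place at 6.
181 hashes to 11; slot 11 is free -> place at 11.
960 hashes to 8; slot 8 is free -> place at 8.
164 hashes to 11; 11 taken -> place at 12.
588 hashes to 10; slot 10 is free -> place at 10.
193 hashes to 6; 6 taken -> place at 7.
17 hashes to 0; slot 0 is free -> place at 0.
912 hashes to 11; 11,12 taken -> place at 15.
101 hashes to 16; slot 16 is free -> place at 16.
Table: [17, —, —, —, —, —, 227, 193, 960, —, 588, 181, 164, —, —, 912, 101]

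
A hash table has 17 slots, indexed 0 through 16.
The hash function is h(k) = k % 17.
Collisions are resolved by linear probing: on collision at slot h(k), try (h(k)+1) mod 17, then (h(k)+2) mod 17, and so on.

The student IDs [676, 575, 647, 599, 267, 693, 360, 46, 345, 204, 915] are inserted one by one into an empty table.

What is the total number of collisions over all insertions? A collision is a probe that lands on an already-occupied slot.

676: h=13 -> slot 13
575: h=14 -> slot 14
647: h=1 -> slot 1
599: h=4 -> slot 4
267: h=12 -> slot 12
693: h=13, probe 13,14,15 -> slot 15
360: h=3 -> slot 3
46: h=12, probe 12,13,14,15,16 -> slot 16
345: h=5 -> slot 5
204: h=0 -> slot 0
915: h=14, probe 14,15,16,0,1,2 -> slot 2
Table: [204, 647, 915, 360, 599, 345, —, —, —, —, —, —, 267, 676, 575, 693, 46]

11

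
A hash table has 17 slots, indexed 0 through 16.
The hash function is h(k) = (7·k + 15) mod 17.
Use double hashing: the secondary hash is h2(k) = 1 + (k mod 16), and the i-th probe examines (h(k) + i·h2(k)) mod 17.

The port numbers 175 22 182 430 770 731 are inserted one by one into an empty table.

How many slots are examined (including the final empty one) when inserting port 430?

Insert 175: h=16, slot 16 empty → index 16.
Insert 22: h=16, h2=7, slot 16 occupied → index 6.
Insert 182: h=14, slot 14 empty → index 14.
Insert 430: h=16, h2=15, slots 16,14 occupied → index 12.
Insert 770: h=16, h2=3, slot 16 occupied → index 2.
Insert 731: h=15, slot 15 empty → index 15.
Table: [., ., 770, ., ., ., 22, ., ., ., ., ., 430, ., 182, 731, 175]

3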